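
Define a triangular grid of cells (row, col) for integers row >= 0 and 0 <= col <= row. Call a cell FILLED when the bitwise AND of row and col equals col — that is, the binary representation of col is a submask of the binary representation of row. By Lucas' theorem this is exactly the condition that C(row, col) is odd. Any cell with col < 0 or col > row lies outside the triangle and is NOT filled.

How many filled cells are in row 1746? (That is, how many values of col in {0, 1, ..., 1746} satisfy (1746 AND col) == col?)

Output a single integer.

Answer: 64

Derivation:
1746 in binary = 11011010010
popcount(1746) = number of 1-bits in 11011010010 = 6
A col c satisfies (1746 AND c) == c iff every set bit of c is also set in 1746; each of the 6 set bits of 1746 can independently be on or off in c.
count = 2^6 = 64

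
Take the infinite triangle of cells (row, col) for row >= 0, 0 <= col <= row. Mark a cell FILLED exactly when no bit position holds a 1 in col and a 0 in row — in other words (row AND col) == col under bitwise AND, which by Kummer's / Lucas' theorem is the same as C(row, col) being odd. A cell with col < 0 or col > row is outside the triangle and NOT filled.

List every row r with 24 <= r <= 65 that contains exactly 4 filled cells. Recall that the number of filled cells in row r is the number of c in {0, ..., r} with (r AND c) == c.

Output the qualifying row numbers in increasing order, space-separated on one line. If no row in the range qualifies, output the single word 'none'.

Row r has 2^popcount(r) filled cells, so we need popcount(r) = log2(4) = 2.
Scan r = 24..65 and keep those with exactly 2 one-bits:
r=24=11000 popcount=2 -> KEEP
r=25=11001 popcount=3 -> skip
r=26=11010 popcount=3 -> skip
r=27=11011 popcount=4 -> skip
r=28=11100 popcount=3 -> skip
r=29=11101 popcount=4 -> skip
r=30=11110 popcount=4 -> skip
r=31=11111 popcount=5 -> skip
r=32=100000 popcount=1 -> skip
r=33=100001 popcount=2 -> KEEP
r=34=100010 popcount=2 -> KEEP
r=35=100011 popcount=3 -> skip
r=36=100100 popcount=2 -> KEEP
r=37=100101 popcount=3 -> skip
r=38=100110 popcount=3 -> skip
r=39=100111 popcount=4 -> skip
r=40=101000 popcount=2 -> KEEP
r=41=101001 popcount=3 -> skip
r=42=101010 popcount=3 -> skip
r=43=101011 popcount=4 -> skip
r=44=101100 popcount=3 -> skip
r=45=101101 popcount=4 -> skip
r=46=101110 popcount=4 -> skip
r=47=101111 popcount=5 -> skip
r=48=110000 popcount=2 -> KEEP
r=49=110001 popcount=3 -> skip
r=50=110010 popcount=3 -> skip
r=51=110011 popcount=4 -> skip
r=52=110100 popcount=3 -> skip
r=53=110101 popcount=4 -> skip
r=54=110110 popcount=4 -> skip
r=55=110111 popcount=5 -> skip
r=56=111000 popcount=3 -> skip
r=57=111001 popcount=4 -> skip
r=58=111010 popcount=4 -> skip
r=59=111011 popcount=5 -> skip
r=60=111100 popcount=4 -> skip
r=61=111101 popcount=5 -> skip
r=62=111110 popcount=5 -> skip
r=63=111111 popcount=6 -> skip
r=64=1000000 popcount=1 -> skip
r=65=1000001 popcount=2 -> KEEP
Kept rows: 24 33 34 36 40 48 65

Answer: 24 33 34 36 40 48 65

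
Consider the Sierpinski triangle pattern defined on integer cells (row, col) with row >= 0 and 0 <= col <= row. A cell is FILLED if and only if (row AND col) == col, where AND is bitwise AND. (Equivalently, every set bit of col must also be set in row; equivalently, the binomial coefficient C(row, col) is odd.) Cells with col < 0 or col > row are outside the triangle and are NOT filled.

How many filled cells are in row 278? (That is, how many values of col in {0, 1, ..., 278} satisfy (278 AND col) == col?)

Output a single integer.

278 in binary = 100010110
popcount(278) = number of 1-bits in 100010110 = 4
A col c satisfies (278 AND c) == c iff every set bit of c is also set in 278; each of the 4 set bits of 278 can independently be on or off in c.
count = 2^4 = 16

Answer: 16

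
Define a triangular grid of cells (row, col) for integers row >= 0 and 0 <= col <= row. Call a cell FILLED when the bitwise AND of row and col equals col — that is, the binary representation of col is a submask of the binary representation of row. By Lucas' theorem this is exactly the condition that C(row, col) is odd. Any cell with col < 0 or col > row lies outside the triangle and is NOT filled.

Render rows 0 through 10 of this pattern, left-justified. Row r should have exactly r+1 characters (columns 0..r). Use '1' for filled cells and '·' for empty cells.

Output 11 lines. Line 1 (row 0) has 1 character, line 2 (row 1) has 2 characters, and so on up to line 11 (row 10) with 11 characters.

r0=0: 1
r1=1: 11
r2=10: 1·1
r3=11: 1111
r4=100: 1···1
r5=101: 11··11
r6=110: 1·1·1·1
r7=111: 11111111
r8=1000: 1·······1
r9=1001: 11······11
r10=1010: 1·1·····1·1

Answer: 1
11
1·1
1111
1···1
11··11
1·1·1·1
11111111
1·······1
11······11
1·1·····1·1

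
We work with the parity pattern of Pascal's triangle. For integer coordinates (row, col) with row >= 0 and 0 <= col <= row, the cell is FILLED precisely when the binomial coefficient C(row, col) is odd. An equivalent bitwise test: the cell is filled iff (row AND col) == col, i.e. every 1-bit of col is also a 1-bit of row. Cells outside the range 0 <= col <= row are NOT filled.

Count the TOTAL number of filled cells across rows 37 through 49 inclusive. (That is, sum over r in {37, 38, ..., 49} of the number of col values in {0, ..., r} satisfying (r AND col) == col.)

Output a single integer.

Answer: 152

Derivation:
r37=100101 pc3: +8 =8
r38=100110 pc3: +8 =16
r39=100111 pc4: +16 =32
r40=101000 pc2: +4 =36
r41=101001 pc3: +8 =44
r42=101010 pc3: +8 =52
r43=101011 pc4: +16 =68
r44=101100 pc3: +8 =76
r45=101101 pc4: +16 =92
r46=101110 pc4: +16 =108
r47=101111 pc5: +32 =140
r48=110000 pc2: +4 =144
r49=110001 pc3: +8 =152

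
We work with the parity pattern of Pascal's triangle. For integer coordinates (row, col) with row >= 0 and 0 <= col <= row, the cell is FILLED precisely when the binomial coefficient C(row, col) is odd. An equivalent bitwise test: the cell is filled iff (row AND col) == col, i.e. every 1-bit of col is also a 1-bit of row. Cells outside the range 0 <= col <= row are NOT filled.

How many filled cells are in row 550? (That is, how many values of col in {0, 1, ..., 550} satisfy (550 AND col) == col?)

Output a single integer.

550 in binary = 1000100110
popcount(550) = number of 1-bits in 1000100110 = 4
A col c satisfies (550 AND c) == c iff every set bit of c is also set in 550; each of the 4 set bits of 550 can independently be on or off in c.
count = 2^4 = 16

Answer: 16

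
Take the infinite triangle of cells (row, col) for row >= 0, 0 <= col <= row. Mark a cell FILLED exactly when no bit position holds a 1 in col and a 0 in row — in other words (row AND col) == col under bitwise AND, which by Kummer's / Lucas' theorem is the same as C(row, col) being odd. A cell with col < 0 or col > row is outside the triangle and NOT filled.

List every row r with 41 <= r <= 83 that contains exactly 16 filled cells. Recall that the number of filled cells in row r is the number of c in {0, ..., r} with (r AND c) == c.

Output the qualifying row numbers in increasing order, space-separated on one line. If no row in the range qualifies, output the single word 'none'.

Row r has 2^popcount(r) filled cells, so we need popcount(r) = log2(16) = 4.
Scan r = 41..83 and keep those with exactly 4 one-bits:
r=41=101001 popcount=3 -> skip
r=42=101010 popcount=3 -> skip
r=43=101011 popcount=4 -> KEEP
r=44=101100 popcount=3 -> skip
r=45=101101 popcount=4 -> KEEP
r=46=101110 popcount=4 -> KEEP
r=47=101111 popcount=5 -> skip
r=48=110000 popcount=2 -> skip
r=49=110001 popcount=3 -> skip
r=50=110010 popcount=3 -> skip
r=51=110011 popcount=4 -> KEEP
r=52=110100 popcount=3 -> skip
r=53=110101 popcount=4 -> KEEP
r=54=110110 popcount=4 -> KEEP
r=55=110111 popcount=5 -> skip
r=56=111000 popcount=3 -> skip
r=57=111001 popcount=4 -> KEEP
r=58=111010 popcount=4 -> KEEP
r=59=111011 popcount=5 -> skip
r=60=111100 popcount=4 -> KEEP
r=61=111101 popcount=5 -> skip
r=62=111110 popcount=5 -> skip
r=63=111111 popcount=6 -> skip
r=64=1000000 popcount=1 -> skip
r=65=1000001 popcount=2 -> skip
r=66=1000010 popcount=2 -> skip
r=67=1000011 popcount=3 -> skip
r=68=1000100 popcount=2 -> skip
r=69=1000101 popcount=3 -> skip
r=70=1000110 popcount=3 -> skip
r=71=1000111 popcount=4 -> KEEP
r=72=1001000 popcount=2 -> skip
r=73=1001001 popcount=3 -> skip
r=74=1001010 popcount=3 -> skip
r=75=1001011 popcount=4 -> KEEP
r=76=1001100 popcount=3 -> skip
r=77=1001101 popcount=4 -> KEEP
r=78=1001110 popcount=4 -> KEEP
r=79=1001111 popcount=5 -> skip
r=80=1010000 popcount=2 -> skip
r=81=1010001 popcount=3 -> skip
r=82=1010010 popcount=3 -> skip
r=83=1010011 popcount=4 -> KEEP
Kept rows: 43 45 46 51 53 54 57 58 60 71 75 77 78 83

Answer: 43 45 46 51 53 54 57 58 60 71 75 77 78 83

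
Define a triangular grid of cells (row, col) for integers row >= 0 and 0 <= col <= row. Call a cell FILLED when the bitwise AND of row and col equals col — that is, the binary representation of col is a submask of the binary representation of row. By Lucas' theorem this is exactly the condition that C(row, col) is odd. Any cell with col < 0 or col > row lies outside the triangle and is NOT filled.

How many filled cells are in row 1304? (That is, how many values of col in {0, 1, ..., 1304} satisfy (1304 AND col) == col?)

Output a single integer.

Answer: 16

Derivation:
1304 in binary = 10100011000
popcount(1304) = number of 1-bits in 10100011000 = 4
A col c satisfies (1304 AND c) == c iff every set bit of c is also set in 1304; each of the 4 set bits of 1304 can independently be on or off in c.
count = 2^4 = 16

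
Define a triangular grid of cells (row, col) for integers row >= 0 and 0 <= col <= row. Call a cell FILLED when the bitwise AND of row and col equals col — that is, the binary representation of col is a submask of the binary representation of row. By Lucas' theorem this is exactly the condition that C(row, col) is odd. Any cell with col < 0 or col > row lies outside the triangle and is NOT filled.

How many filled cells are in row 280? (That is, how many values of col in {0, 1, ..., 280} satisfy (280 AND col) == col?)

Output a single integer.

Answer: 8

Derivation:
280 in binary = 100011000
popcount(280) = number of 1-bits in 100011000 = 3
A col c satisfies (280 AND c) == c iff every set bit of c is also set in 280; each of the 3 set bits of 280 can independently be on or off in c.
count = 2^3 = 8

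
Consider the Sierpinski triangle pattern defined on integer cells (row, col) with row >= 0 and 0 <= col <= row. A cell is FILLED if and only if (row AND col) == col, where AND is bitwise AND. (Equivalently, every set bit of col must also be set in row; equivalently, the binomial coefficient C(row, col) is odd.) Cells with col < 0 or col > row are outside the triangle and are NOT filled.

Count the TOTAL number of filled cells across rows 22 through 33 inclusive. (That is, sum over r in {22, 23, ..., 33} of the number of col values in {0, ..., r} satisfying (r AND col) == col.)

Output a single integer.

r22=10110 pc3: +8 =8
r23=10111 pc4: +16 =24
r24=11000 pc2: +4 =28
r25=11001 pc3: +8 =36
r26=11010 pc3: +8 =44
r27=11011 pc4: +16 =60
r28=11100 pc3: +8 =68
r29=11101 pc4: +16 =84
r30=11110 pc4: +16 =100
r31=11111 pc5: +32 =132
r32=100000 pc1: +2 =134
r33=100001 pc2: +4 =138

Answer: 138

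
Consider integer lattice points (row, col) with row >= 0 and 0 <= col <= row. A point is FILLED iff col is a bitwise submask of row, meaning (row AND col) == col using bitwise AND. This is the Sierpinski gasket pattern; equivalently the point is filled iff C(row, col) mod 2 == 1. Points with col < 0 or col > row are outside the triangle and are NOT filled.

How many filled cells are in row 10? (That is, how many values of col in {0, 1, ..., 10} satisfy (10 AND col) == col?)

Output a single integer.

10 in binary = 1010
popcount(10) = number of 1-bits in 1010 = 2
A col c satisfies (10 AND c) == c iff every set bit of c is also set in 10; each of the 2 set bits of 10 can independently be on or off in c.
count = 2^2 = 4

Answer: 4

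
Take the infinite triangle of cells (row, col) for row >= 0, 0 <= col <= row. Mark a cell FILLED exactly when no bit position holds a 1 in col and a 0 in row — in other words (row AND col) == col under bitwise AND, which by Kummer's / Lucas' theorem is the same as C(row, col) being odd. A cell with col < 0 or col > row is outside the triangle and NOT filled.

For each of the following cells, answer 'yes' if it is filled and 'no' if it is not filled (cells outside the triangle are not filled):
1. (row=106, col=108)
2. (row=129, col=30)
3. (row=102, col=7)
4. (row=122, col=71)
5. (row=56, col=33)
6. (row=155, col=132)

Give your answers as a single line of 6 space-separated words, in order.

Answer: no no no no no no

Derivation:
(106,108): col outside [0, 106] -> not filled
(129,30): row=0b10000001, col=0b11110, row AND col = 0b0 = 0; 0 != 30 -> empty
(102,7): row=0b1100110, col=0b111, row AND col = 0b110 = 6; 6 != 7 -> empty
(122,71): row=0b1111010, col=0b1000111, row AND col = 0b1000010 = 66; 66 != 71 -> empty
(56,33): row=0b111000, col=0b100001, row AND col = 0b100000 = 32; 32 != 33 -> empty
(155,132): row=0b10011011, col=0b10000100, row AND col = 0b10000000 = 128; 128 != 132 -> empty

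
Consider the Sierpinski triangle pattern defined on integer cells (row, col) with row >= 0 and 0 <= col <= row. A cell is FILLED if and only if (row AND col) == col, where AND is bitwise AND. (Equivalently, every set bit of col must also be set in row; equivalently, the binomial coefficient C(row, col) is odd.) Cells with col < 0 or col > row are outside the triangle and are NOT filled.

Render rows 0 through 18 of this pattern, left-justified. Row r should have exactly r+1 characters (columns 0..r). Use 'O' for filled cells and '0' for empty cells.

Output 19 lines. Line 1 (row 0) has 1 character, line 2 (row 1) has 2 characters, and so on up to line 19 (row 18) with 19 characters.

r0=0: O
r1=1: OO
r2=10: O0O
r3=11: OOOO
r4=100: O000O
r5=101: OO00OO
r6=110: O0O0O0O
r7=111: OOOOOOOO
r8=1000: O0000000O
r9=1001: OO000000OO
r10=1010: O0O00000O0O
r11=1011: OOOO0000OOOO
r12=1100: O000O000O000O
r13=1101: OO00OO00OO00OO
r14=1110: O0O0O0O0O0O0O0O
r15=1111: OOOOOOOOOOOOOOOO
r16=10000: O000000000000000O
r17=10001: OO00000000000000OO
r18=10010: O0O0000000000000O0O

Answer: O
OO
O0O
OOOO
O000O
OO00OO
O0O0O0O
OOOOOOOO
O0000000O
OO000000OO
O0O00000O0O
OOOO0000OOOO
O000O000O000O
OO00OO00OO00OO
O0O0O0O0O0O0O0O
OOOOOOOOOOOOOOOO
O000000000000000O
OO00000000000000OO
O0O0000000000000O0O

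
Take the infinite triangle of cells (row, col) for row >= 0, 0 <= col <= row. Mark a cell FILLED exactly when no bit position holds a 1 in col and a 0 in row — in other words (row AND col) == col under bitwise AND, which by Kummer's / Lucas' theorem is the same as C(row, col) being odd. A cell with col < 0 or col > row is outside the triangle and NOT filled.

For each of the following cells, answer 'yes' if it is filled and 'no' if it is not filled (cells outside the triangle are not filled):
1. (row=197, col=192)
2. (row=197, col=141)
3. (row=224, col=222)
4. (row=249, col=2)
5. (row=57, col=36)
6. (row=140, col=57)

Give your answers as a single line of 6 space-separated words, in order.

Answer: yes no no no no no

Derivation:
(197,192): row=0b11000101, col=0b11000000, row AND col = 0b11000000 = 192; 192 == 192 -> filled
(197,141): row=0b11000101, col=0b10001101, row AND col = 0b10000101 = 133; 133 != 141 -> empty
(224,222): row=0b11100000, col=0b11011110, row AND col = 0b11000000 = 192; 192 != 222 -> empty
(249,2): row=0b11111001, col=0b10, row AND col = 0b0 = 0; 0 != 2 -> empty
(57,36): row=0b111001, col=0b100100, row AND col = 0b100000 = 32; 32 != 36 -> empty
(140,57): row=0b10001100, col=0b111001, row AND col = 0b1000 = 8; 8 != 57 -> empty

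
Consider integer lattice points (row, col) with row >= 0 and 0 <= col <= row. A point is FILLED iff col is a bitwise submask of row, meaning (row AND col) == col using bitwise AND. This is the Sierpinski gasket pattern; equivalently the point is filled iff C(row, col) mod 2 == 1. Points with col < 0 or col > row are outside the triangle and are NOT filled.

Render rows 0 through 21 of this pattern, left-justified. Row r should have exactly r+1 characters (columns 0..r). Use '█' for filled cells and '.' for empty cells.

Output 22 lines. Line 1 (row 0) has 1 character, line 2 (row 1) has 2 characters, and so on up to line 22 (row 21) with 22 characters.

Answer: █
██
█.█
████
█...█
██..██
█.█.█.█
████████
█.......█
██......██
█.█.....█.█
████....████
█...█...█...█
██..██..██..██
█.█.█.█.█.█.█.█
████████████████
█...............█
██..............██
█.█.............█.█
████............████
█...█...........█...█
██..██..........██..██

Derivation:
r0=0: █
r1=1: ██
r2=10: █.█
r3=11: ████
r4=100: █...█
r5=101: ██..██
r6=110: █.█.█.█
r7=111: ████████
r8=1000: █.......█
r9=1001: ██......██
r10=1010: █.█.....█.█
r11=1011: ████....████
r12=1100: █...█...█...█
r13=1101: ██..██..██..██
r14=1110: █.█.█.█.█.█.█.█
r15=1111: ████████████████
r16=10000: █...............█
r17=10001: ██..............██
r18=10010: █.█.............█.█
r19=10011: ████............████
r20=10100: █...█...........█...█
r21=10101: ██..██..........██..██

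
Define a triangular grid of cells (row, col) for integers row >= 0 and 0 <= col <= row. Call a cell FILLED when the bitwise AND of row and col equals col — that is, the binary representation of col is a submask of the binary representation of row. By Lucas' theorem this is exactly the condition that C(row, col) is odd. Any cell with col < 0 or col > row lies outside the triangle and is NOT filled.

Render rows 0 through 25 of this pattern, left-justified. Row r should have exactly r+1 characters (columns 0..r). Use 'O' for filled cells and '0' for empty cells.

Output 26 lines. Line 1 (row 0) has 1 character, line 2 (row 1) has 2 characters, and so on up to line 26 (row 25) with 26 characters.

r0=0: O
r1=1: OO
r2=10: O0O
r3=11: OOOO
r4=100: O000O
r5=101: OO00OO
r6=110: O0O0O0O
r7=111: OOOOOOOO
r8=1000: O0000000O
r9=1001: OO000000OO
r10=1010: O0O00000O0O
r11=1011: OOOO0000OOOO
r12=1100: O000O000O000O
r13=1101: OO00OO00OO00OO
r14=1110: O0O0O0O0O0O0O0O
r15=1111: OOOOOOOOOOOOOOOO
r16=10000: O000000000000000O
r17=10001: OO00000000000000OO
r18=10010: O0O0000000000000O0O
r19=10011: OOOO000000000000OOOO
r20=10100: O000O00000000000O000O
r21=10101: OO00OO0000000000OO00OO
r22=10110: O0O0O0O000000000O0O0O0O
r23=10111: OOOOOOOO00000000OOOOOOOO
r24=11000: O0000000O0000000O0000000O
r25=11001: OO000000OO000000OO000000OO

Answer: O
OO
O0O
OOOO
O000O
OO00OO
O0O0O0O
OOOOOOOO
O0000000O
OO000000OO
O0O00000O0O
OOOO0000OOOO
O000O000O000O
OO00OO00OO00OO
O0O0O0O0O0O0O0O
OOOOOOOOOOOOOOOO
O000000000000000O
OO00000000000000OO
O0O0000000000000O0O
OOOO000000000000OOOO
O000O00000000000O000O
OO00OO0000000000OO00OO
O0O0O0O000000000O0O0O0O
OOOOOOOO00000000OOOOOOOO
O0000000O0000000O0000000O
OO000000OO000000OO000000OO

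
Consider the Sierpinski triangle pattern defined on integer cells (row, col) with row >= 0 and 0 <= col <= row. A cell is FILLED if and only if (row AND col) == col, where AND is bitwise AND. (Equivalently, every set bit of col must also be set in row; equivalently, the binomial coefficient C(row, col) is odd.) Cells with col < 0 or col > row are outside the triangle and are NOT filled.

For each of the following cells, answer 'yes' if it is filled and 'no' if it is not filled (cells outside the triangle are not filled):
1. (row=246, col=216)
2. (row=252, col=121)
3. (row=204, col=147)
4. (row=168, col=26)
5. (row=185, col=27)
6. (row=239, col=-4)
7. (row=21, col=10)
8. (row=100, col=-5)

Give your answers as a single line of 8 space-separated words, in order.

(246,216): row=0b11110110, col=0b11011000, row AND col = 0b11010000 = 208; 208 != 216 -> empty
(252,121): row=0b11111100, col=0b1111001, row AND col = 0b1111000 = 120; 120 != 121 -> empty
(204,147): row=0b11001100, col=0b10010011, row AND col = 0b10000000 = 128; 128 != 147 -> empty
(168,26): row=0b10101000, col=0b11010, row AND col = 0b1000 = 8; 8 != 26 -> empty
(185,27): row=0b10111001, col=0b11011, row AND col = 0b11001 = 25; 25 != 27 -> empty
(239,-4): col outside [0, 239] -> not filled
(21,10): row=0b10101, col=0b1010, row AND col = 0b0 = 0; 0 != 10 -> empty
(100,-5): col outside [0, 100] -> not filled

Answer: no no no no no no no no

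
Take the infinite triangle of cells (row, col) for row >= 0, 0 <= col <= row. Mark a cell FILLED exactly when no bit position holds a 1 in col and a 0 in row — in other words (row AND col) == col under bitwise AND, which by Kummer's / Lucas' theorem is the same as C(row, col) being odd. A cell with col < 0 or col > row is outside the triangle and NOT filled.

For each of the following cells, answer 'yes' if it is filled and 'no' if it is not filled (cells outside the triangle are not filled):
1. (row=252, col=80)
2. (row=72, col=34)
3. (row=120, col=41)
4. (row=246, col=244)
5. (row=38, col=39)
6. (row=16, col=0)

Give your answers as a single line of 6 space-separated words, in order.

(252,80): row=0b11111100, col=0b1010000, row AND col = 0b1010000 = 80; 80 == 80 -> filled
(72,34): row=0b1001000, col=0b100010, row AND col = 0b0 = 0; 0 != 34 -> empty
(120,41): row=0b1111000, col=0b101001, row AND col = 0b101000 = 40; 40 != 41 -> empty
(246,244): row=0b11110110, col=0b11110100, row AND col = 0b11110100 = 244; 244 == 244 -> filled
(38,39): col outside [0, 38] -> not filled
(16,0): row=0b10000, col=0b0, row AND col = 0b0 = 0; 0 == 0 -> filled

Answer: yes no no yes no yes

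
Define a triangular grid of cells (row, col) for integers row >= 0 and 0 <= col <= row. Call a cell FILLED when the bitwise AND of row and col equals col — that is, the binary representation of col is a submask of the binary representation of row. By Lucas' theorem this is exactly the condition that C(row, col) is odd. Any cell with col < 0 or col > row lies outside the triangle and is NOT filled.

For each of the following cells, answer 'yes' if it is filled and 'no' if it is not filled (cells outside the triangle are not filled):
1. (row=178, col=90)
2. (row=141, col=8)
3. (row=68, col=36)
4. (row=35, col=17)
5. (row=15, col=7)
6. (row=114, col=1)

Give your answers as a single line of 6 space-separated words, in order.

Answer: no yes no no yes no

Derivation:
(178,90): row=0b10110010, col=0b1011010, row AND col = 0b10010 = 18; 18 != 90 -> empty
(141,8): row=0b10001101, col=0b1000, row AND col = 0b1000 = 8; 8 == 8 -> filled
(68,36): row=0b1000100, col=0b100100, row AND col = 0b100 = 4; 4 != 36 -> empty
(35,17): row=0b100011, col=0b10001, row AND col = 0b1 = 1; 1 != 17 -> empty
(15,7): row=0b1111, col=0b111, row AND col = 0b111 = 7; 7 == 7 -> filled
(114,1): row=0b1110010, col=0b1, row AND col = 0b0 = 0; 0 != 1 -> empty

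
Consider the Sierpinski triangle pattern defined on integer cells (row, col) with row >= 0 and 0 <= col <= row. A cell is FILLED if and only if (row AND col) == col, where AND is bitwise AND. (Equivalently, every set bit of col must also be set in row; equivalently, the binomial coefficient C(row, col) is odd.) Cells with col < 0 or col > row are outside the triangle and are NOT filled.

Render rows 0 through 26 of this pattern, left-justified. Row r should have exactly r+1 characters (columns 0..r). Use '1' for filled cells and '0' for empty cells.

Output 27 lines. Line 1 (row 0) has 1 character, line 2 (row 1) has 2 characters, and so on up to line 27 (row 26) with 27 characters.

r0=0: 1
r1=1: 11
r2=10: 101
r3=11: 1111
r4=100: 10001
r5=101: 110011
r6=110: 1010101
r7=111: 11111111
r8=1000: 100000001
r9=1001: 1100000011
r10=1010: 10100000101
r11=1011: 111100001111
r12=1100: 1000100010001
r13=1101: 11001100110011
r14=1110: 101010101010101
r15=1111: 1111111111111111
r16=10000: 10000000000000001
r17=10001: 110000000000000011
r18=10010: 1010000000000000101
r19=10011: 11110000000000001111
r20=10100: 100010000000000010001
r21=10101: 1100110000000000110011
r22=10110: 10101010000000001010101
r23=10111: 111111110000000011111111
r24=11000: 1000000010000000100000001
r25=11001: 11000000110000001100000011
r26=11010: 101000001010000010100000101

Answer: 1
11
101
1111
10001
110011
1010101
11111111
100000001
1100000011
10100000101
111100001111
1000100010001
11001100110011
101010101010101
1111111111111111
10000000000000001
110000000000000011
1010000000000000101
11110000000000001111
100010000000000010001
1100110000000000110011
10101010000000001010101
111111110000000011111111
1000000010000000100000001
11000000110000001100000011
101000001010000010100000101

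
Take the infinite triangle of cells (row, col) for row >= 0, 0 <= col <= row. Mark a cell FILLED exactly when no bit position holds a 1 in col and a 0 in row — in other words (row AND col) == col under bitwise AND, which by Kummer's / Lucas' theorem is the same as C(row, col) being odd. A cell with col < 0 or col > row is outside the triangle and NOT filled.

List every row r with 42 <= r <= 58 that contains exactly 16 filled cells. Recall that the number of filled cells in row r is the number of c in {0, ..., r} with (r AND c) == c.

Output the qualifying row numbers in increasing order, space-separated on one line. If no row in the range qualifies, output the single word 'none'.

Answer: 43 45 46 51 53 54 57 58

Derivation:
Row r has 2^popcount(r) filled cells, so we need popcount(r) = log2(16) = 4.
Scan r = 42..58 and keep those with exactly 4 one-bits:
r=42=101010 popcount=3 -> skip
r=43=101011 popcount=4 -> KEEP
r=44=101100 popcount=3 -> skip
r=45=101101 popcount=4 -> KEEP
r=46=101110 popcount=4 -> KEEP
r=47=101111 popcount=5 -> skip
r=48=110000 popcount=2 -> skip
r=49=110001 popcount=3 -> skip
r=50=110010 popcount=3 -> skip
r=51=110011 popcount=4 -> KEEP
r=52=110100 popcount=3 -> skip
r=53=110101 popcount=4 -> KEEP
r=54=110110 popcount=4 -> KEEP
r=55=110111 popcount=5 -> skip
r=56=111000 popcount=3 -> skip
r=57=111001 popcount=4 -> KEEP
r=58=111010 popcount=4 -> KEEP
Kept rows: 43 45 46 51 53 54 57 58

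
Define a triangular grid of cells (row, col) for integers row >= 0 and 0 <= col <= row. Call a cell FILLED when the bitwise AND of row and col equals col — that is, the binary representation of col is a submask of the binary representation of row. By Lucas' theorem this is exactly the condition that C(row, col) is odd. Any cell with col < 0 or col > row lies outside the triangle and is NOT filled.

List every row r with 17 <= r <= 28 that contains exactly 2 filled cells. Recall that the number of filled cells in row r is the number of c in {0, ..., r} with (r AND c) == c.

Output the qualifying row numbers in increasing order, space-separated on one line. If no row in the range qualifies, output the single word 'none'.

Answer: none

Derivation:
Row r has 2^popcount(r) filled cells, so we need popcount(r) = log2(2) = 1.
Scan r = 17..28 and keep those with exactly 1 one-bits:
r=17=10001 popcount=2 -> skip
r=18=10010 popcount=2 -> skip
r=19=10011 popcount=3 -> skip
r=20=10100 popcount=2 -> skip
r=21=10101 popcount=3 -> skip
r=22=10110 popcount=3 -> skip
r=23=10111 popcount=4 -> skip
r=24=11000 popcount=2 -> skip
r=25=11001 popcount=3 -> skip
r=26=11010 popcount=3 -> skip
r=27=11011 popcount=4 -> skip
r=28=11100 popcount=3 -> skip
Kept rows: none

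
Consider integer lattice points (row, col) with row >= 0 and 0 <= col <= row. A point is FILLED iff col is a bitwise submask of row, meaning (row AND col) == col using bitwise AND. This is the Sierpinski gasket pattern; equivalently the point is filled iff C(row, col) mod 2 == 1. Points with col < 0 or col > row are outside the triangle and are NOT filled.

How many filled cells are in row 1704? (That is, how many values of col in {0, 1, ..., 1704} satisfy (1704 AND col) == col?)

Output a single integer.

Answer: 32

Derivation:
1704 in binary = 11010101000
popcount(1704) = number of 1-bits in 11010101000 = 5
A col c satisfies (1704 AND c) == c iff every set bit of c is also set in 1704; each of the 5 set bits of 1704 can independently be on or off in c.
count = 2^5 = 32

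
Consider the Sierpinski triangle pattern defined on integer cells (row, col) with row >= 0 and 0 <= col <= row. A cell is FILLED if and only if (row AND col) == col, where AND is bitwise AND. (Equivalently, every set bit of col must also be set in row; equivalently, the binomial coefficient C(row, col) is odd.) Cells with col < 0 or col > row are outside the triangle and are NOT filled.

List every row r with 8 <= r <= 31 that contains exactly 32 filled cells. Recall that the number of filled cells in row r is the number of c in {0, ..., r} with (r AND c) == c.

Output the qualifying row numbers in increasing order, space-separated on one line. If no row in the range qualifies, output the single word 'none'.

Row r has 2^popcount(r) filled cells, so we need popcount(r) = log2(32) = 5.
Scan r = 8..31 and keep those with exactly 5 one-bits:
r=8=1000 popcount=1 -> skip
r=9=1001 popcount=2 -> skip
r=10=1010 popcount=2 -> skip
r=11=1011 popcount=3 -> skip
r=12=1100 popcount=2 -> skip
r=13=1101 popcount=3 -> skip
r=14=1110 popcount=3 -> skip
r=15=1111 popcount=4 -> skip
r=16=10000 popcount=1 -> skip
r=17=10001 popcount=2 -> skip
r=18=10010 popcount=2 -> skip
r=19=10011 popcount=3 -> skip
r=20=10100 popcount=2 -> skip
r=21=10101 popcount=3 -> skip
r=22=10110 popcount=3 -> skip
r=23=10111 popcount=4 -> skip
r=24=11000 popcount=2 -> skip
r=25=11001 popcount=3 -> skip
r=26=11010 popcount=3 -> skip
r=27=11011 popcount=4 -> skip
r=28=11100 popcount=3 -> skip
r=29=11101 popcount=4 -> skip
r=30=11110 popcount=4 -> skip
r=31=11111 popcount=5 -> KEEP
Kept rows: 31

Answer: 31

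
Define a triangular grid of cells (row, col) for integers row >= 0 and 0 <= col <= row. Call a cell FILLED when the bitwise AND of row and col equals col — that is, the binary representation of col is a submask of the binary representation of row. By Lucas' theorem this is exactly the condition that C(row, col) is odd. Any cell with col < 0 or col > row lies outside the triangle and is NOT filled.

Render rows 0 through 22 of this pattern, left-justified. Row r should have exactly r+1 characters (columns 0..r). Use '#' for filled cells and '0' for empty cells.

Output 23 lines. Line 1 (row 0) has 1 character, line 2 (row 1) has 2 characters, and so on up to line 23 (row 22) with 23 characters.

r0=0: #
r1=1: ##
r2=10: #0#
r3=11: ####
r4=100: #000#
r5=101: ##00##
r6=110: #0#0#0#
r7=111: ########
r8=1000: #0000000#
r9=1001: ##000000##
r10=1010: #0#00000#0#
r11=1011: ####0000####
r12=1100: #000#000#000#
r13=1101: ##00##00##00##
r14=1110: #0#0#0#0#0#0#0#
r15=1111: ################
r16=10000: #000000000000000#
r17=10001: ##00000000000000##
r18=10010: #0#0000000000000#0#
r19=10011: ####000000000000####
r20=10100: #000#00000000000#000#
r21=10101: ##00##0000000000##00##
r22=10110: #0#0#0#000000000#0#0#0#

Answer: #
##
#0#
####
#000#
##00##
#0#0#0#
########
#0000000#
##000000##
#0#00000#0#
####0000####
#000#000#000#
##00##00##00##
#0#0#0#0#0#0#0#
################
#000000000000000#
##00000000000000##
#0#0000000000000#0#
####000000000000####
#000#00000000000#000#
##00##0000000000##00##
#0#0#0#000000000#0#0#0#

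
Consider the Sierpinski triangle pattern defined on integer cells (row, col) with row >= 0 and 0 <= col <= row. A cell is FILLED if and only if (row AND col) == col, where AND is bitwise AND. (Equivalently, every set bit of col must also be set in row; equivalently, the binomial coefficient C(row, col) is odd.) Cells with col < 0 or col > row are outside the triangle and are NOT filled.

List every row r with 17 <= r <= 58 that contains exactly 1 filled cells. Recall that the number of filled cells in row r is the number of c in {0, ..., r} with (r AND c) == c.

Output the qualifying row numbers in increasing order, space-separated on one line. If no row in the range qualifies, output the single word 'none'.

Row r has 2^popcount(r) filled cells, so we need popcount(r) = log2(1) = 0.
Scan r = 17..58 and keep those with exactly 0 one-bits:
r=17=10001 popcount=2 -> skip
r=18=10010 popcount=2 -> skip
r=19=10011 popcount=3 -> skip
r=20=10100 popcount=2 -> skip
r=21=10101 popcount=3 -> skip
r=22=10110 popcount=3 -> skip
r=23=10111 popcount=4 -> skip
r=24=11000 popcount=2 -> skip
r=25=11001 popcount=3 -> skip
r=26=11010 popcount=3 -> skip
r=27=11011 popcount=4 -> skip
r=28=11100 popcount=3 -> skip
r=29=11101 popcount=4 -> skip
r=30=11110 popcount=4 -> skip
r=31=11111 popcount=5 -> skip
r=32=100000 popcount=1 -> skip
r=33=100001 popcount=2 -> skip
r=34=100010 popcount=2 -> skip
r=35=100011 popcount=3 -> skip
r=36=100100 popcount=2 -> skip
r=37=100101 popcount=3 -> skip
r=38=100110 popcount=3 -> skip
r=39=100111 popcount=4 -> skip
r=40=101000 popcount=2 -> skip
r=41=101001 popcount=3 -> skip
r=42=101010 popcount=3 -> skip
r=43=101011 popcount=4 -> skip
r=44=101100 popcount=3 -> skip
r=45=101101 popcount=4 -> skip
r=46=101110 popcount=4 -> skip
r=47=101111 popcount=5 -> skip
r=48=110000 popcount=2 -> skip
r=49=110001 popcount=3 -> skip
r=50=110010 popcount=3 -> skip
r=51=110011 popcount=4 -> skip
r=52=110100 popcount=3 -> skip
r=53=110101 popcount=4 -> skip
r=54=110110 popcount=4 -> skip
r=55=110111 popcount=5 -> skip
r=56=111000 popcount=3 -> skip
r=57=111001 popcount=4 -> skip
r=58=111010 popcount=4 -> skip
Kept rows: none

Answer: none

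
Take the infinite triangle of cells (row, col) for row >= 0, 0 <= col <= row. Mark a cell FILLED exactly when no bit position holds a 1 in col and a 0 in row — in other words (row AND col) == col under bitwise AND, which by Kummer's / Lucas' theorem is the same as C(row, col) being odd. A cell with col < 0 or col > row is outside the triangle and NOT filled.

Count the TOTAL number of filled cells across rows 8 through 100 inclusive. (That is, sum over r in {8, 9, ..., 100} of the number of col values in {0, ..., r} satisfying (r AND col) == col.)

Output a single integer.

r8=1000 pc1: +2 =2
r9=1001 pc2: +4 =6
r10=1010 pc2: +4 =10
r11=1011 pc3: +8 =18
r12=1100 pc2: +4 =22
r13=1101 pc3: +8 =30
r14=1110 pc3: +8 =38
r15=1111 pc4: +16 =54
r16=10000 pc1: +2 =56
r17=10001 pc2: +4 =60
r18=10010 pc2: +4 =64
r19=10011 pc3: +8 =72
r20=10100 pc2: +4 =76
r21=10101 pc3: +8 =84
r22=10110 pc3: +8 =92
r23=10111 pc4: +16 =108
r24=11000 pc2: +4 =112
r25=11001 pc3: +8 =120
r26=11010 pc3: +8 =128
r27=11011 pc4: +16 =144
r28=11100 pc3: +8 =152
r29=11101 pc4: +16 =168
r30=11110 pc4: +16 =184
r31=11111 pc5: +32 =216
r32=100000 pc1: +2 =218
r33=100001 pc2: +4 =222
r34=100010 pc2: +4 =226
r35=100011 pc3: +8 =234
r36=100100 pc2: +4 =238
r37=100101 pc3: +8 =246
r38=100110 pc3: +8 =254
r39=100111 pc4: +16 =270
r40=101000 pc2: +4 =274
r41=101001 pc3: +8 =282
r42=101010 pc3: +8 =290
r43=101011 pc4: +16 =306
r44=101100 pc3: +8 =314
r45=101101 pc4: +16 =330
r46=101110 pc4: +16 =346
r47=101111 pc5: +32 =378
r48=110000 pc2: +4 =382
r49=110001 pc3: +8 =390
r50=110010 pc3: +8 =398
r51=110011 pc4: +16 =414
r52=110100 pc3: +8 =422
r53=110101 pc4: +16 =438
r54=110110 pc4: +16 =454
r55=110111 pc5: +32 =486
r56=111000 pc3: +8 =494
r57=111001 pc4: +16 =510
r58=111010 pc4: +16 =526
r59=111011 pc5: +32 =558
r60=111100 pc4: +16 =574
r61=111101 pc5: +32 =606
r62=111110 pc5: +32 =638
r63=111111 pc6: +64 =702
r64=1000000 pc1: +2 =704
r65=1000001 pc2: +4 =708
r66=1000010 pc2: +4 =712
r67=1000011 pc3: +8 =720
r68=1000100 pc2: +4 =724
r69=1000101 pc3: +8 =732
r70=1000110 pc3: +8 =740
r71=1000111 pc4: +16 =756
r72=1001000 pc2: +4 =760
r73=1001001 pc3: +8 =768
r74=1001010 pc3: +8 =776
r75=1001011 pc4: +16 =792
r76=1001100 pc3: +8 =800
r77=1001101 pc4: +16 =816
r78=1001110 pc4: +16 =832
r79=1001111 pc5: +32 =864
r80=1010000 pc2: +4 =868
r81=1010001 pc3: +8 =876
r82=1010010 pc3: +8 =884
r83=1010011 pc4: +16 =900
r84=1010100 pc3: +8 =908
r85=1010101 pc4: +16 =924
r86=1010110 pc4: +16 =940
r87=1010111 pc5: +32 =972
r88=1011000 pc3: +8 =980
r89=1011001 pc4: +16 =996
r90=1011010 pc4: +16 =1012
r91=1011011 pc5: +32 =1044
r92=1011100 pc4: +16 =1060
r93=1011101 pc5: +32 =1092
r94=1011110 pc5: +32 =1124
r95=1011111 pc6: +64 =1188
r96=1100000 pc2: +4 =1192
r97=1100001 pc3: +8 =1200
r98=1100010 pc3: +8 =1208
r99=1100011 pc4: +16 =1224
r100=1100100 pc3: +8 =1232

Answer: 1232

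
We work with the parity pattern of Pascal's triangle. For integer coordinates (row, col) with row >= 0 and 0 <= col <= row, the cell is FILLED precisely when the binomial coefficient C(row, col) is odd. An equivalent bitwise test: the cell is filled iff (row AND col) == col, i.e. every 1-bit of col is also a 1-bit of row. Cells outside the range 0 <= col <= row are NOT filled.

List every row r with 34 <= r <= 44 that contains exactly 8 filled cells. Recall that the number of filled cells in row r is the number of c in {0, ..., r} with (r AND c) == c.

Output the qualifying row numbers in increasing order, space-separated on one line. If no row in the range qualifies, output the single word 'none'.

Row r has 2^popcount(r) filled cells, so we need popcount(r) = log2(8) = 3.
Scan r = 34..44 and keep those with exactly 3 one-bits:
r=34=100010 popcount=2 -> skip
r=35=100011 popcount=3 -> KEEP
r=36=100100 popcount=2 -> skip
r=37=100101 popcount=3 -> KEEP
r=38=100110 popcount=3 -> KEEP
r=39=100111 popcount=4 -> skip
r=40=101000 popcount=2 -> skip
r=41=101001 popcount=3 -> KEEP
r=42=101010 popcount=3 -> KEEP
r=43=101011 popcount=4 -> skip
r=44=101100 popcount=3 -> KEEP
Kept rows: 35 37 38 41 42 44

Answer: 35 37 38 41 42 44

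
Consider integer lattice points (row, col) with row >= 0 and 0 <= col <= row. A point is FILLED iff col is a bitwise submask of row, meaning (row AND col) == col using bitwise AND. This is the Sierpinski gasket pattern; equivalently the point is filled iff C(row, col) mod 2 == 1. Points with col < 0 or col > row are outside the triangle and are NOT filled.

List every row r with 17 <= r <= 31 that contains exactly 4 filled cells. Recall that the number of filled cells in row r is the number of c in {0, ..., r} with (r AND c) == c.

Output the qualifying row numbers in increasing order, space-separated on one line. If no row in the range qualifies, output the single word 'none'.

Answer: 17 18 20 24

Derivation:
Row r has 2^popcount(r) filled cells, so we need popcount(r) = log2(4) = 2.
Scan r = 17..31 and keep those with exactly 2 one-bits:
r=17=10001 popcount=2 -> KEEP
r=18=10010 popcount=2 -> KEEP
r=19=10011 popcount=3 -> skip
r=20=10100 popcount=2 -> KEEP
r=21=10101 popcount=3 -> skip
r=22=10110 popcount=3 -> skip
r=23=10111 popcount=4 -> skip
r=24=11000 popcount=2 -> KEEP
r=25=11001 popcount=3 -> skip
r=26=11010 popcount=3 -> skip
r=27=11011 popcount=4 -> skip
r=28=11100 popcount=3 -> skip
r=29=11101 popcount=4 -> skip
r=30=11110 popcount=4 -> skip
r=31=11111 popcount=5 -> skip
Kept rows: 17 18 20 24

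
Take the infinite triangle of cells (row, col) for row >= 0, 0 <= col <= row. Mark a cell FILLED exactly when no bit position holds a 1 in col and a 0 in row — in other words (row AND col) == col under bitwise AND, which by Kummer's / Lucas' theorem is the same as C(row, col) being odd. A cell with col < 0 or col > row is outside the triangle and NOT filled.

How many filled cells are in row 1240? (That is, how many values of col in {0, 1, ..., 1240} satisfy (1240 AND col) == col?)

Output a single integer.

1240 in binary = 10011011000
popcount(1240) = number of 1-bits in 10011011000 = 5
A col c satisfies (1240 AND c) == c iff every set bit of c is also set in 1240; each of the 5 set bits of 1240 can independently be on or off in c.
count = 2^5 = 32

Answer: 32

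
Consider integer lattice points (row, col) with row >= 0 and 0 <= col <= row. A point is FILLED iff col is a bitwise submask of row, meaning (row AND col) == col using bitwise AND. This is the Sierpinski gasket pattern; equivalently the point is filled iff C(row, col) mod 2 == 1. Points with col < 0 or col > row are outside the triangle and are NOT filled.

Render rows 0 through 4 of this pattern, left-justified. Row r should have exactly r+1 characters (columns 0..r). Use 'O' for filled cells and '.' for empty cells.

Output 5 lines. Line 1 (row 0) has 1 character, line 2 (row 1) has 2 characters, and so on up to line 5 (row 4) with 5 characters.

Answer: O
OO
O.O
OOOO
O...O

Derivation:
r0=0: O
r1=1: OO
r2=10: O.O
r3=11: OOOO
r4=100: O...O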